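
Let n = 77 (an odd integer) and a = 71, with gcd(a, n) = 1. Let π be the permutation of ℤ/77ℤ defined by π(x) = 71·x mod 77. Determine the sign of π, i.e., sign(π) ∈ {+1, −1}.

+1

Trace 15: π^k(15) = [15, 64, 1, 71, 36] for k=0..4.
The orbit structure of x ↦ 71x mod 77: 21 orbits of sizes [5, 5, 5, 5, 5, 5, 5, 5, 5, 5, 5, 5, 5, 5, 1, 1, 1, 1, 1, 1, 1].
77 − 21 = 56 transpositions; sign(π) = (−1)^56 = +1.
Zolotarev: (71|77) = +1, matching the cycle-count sign.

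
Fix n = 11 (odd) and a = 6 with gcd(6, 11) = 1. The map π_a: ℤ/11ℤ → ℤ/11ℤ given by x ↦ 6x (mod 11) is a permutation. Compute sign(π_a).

Orbit of 8 under x↦6x: [8, 4, 2, 1, 6, 3, 7]… (length divides ord_11(6)).
The orbit structure of x ↦ 6x mod 11: 2 orbits of sizes [10, 1].
sign(π) = (−1)^{n − #cycles} = (−1)^{11−2} = (−1)^9 = -1.
Check: (6/11) = -1 by Zolotarev.

-1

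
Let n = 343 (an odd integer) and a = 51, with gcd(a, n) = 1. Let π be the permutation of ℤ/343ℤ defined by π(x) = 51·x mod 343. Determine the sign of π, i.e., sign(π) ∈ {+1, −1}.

Trace 193: π^k(193) = [193, 239, 184, 123, 99, 247, 249] for k=0..6.
Cycle lengths of π_51 on ℤ/343ℤ: [147, 147, 21, 21, 3, 3, 1]; 7 cycles in total.
7 cycles on 343: each ℓ→(−1)^(ℓ−1), product (−1)^336 = +1.
Zolotarev: (51|343) = +1, matching the cycle-count sign.

+1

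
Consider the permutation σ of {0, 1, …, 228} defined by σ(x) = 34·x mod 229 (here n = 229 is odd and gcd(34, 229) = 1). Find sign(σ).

Orbit of 161 under x↦34x: [161, 207, 168, 216, 16, 86, 176]… (length divides ord_229(34)).
Cycle type of π: 76×3 + 1; total 4 cycles.
4 cycles on 229: each ℓ→(−1)^(ℓ−1), product (−1)^225 = -1.
Zolotarev: (34|229) = -1, matching the cycle-count sign.

-1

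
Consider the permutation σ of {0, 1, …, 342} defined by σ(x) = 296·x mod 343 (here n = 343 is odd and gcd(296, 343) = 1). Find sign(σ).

+1

Start at x=207: 207 → 218 → 44 → 333 → 127 → 205 → 312 → … (one orbit).
Cycle type of π: 147×2 + 21×2 + 3×2 + 1; total 7 cycles.
sign(π) = (−1)^{n − #cycles} = (−1)^{343−7} = (−1)^336 = +1.
(296|343)_J = +1 (Zolotarev's lemma cross-check).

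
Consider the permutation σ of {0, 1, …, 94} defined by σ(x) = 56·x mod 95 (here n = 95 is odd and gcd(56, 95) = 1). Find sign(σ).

Start at x=56: 56 → 1 → 56 (one orbit).
Cycle type of π: 2×45 + 1×5; total 50 cycles.
50 cycles on 95: each ℓ→(−1)^(ℓ−1), product (−1)^45 = -1.
Check: (56/95) = -1 by Zolotarev.

-1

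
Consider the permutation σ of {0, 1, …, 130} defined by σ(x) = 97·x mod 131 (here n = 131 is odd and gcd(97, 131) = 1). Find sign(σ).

Start at x=122: 122 → 44 → 76 → 36 → 86 → 89 → 118 → … (one orbit).
π_97 has 2 disjoint cycles with lengths [130, 1] on {0,…,130}.
n − c = 131 − 2 = 129; sign = (−1)^129 = -1.
The Jacobi symbol (97|131) = -1 (Zolotarev) agrees.

-1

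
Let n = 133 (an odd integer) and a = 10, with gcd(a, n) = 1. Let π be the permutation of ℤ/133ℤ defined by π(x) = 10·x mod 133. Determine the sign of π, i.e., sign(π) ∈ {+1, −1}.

Orbit of 108 under x↦10x: [108, 16, 27, 4, 40, 1, 10]… (length divides ord_133(10)).
Decompose π into cycles: lengths [18, 18, 18, 18, 18, 18, 18, 6, 1] (9 cycles, including the fixed point 0).
133 − 9 = 124 transpositions; sign(π) = (−1)^124 = +1.
Via Zolotarev, sign(π_{10}) = (10|133) = +1.

+1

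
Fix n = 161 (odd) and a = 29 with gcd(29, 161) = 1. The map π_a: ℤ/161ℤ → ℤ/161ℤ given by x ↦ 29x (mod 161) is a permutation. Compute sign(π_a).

+1

Trace 29: π^k(29) = [29, 36, 78, 8, 71, 127, 141] for k=0..6.
Cycle lengths of π_29 on ℤ/161ℤ: [11, 11, 11, 11, 11, 11, 11, 11, 11, 11, 11, 11, 11, 11, 1, 1, 1, 1, 1, 1, 1]; 21 cycles in total.
Σ(ℓ_i−1) = 161−21 = 140; sign = (−1)^140 = +1.
Via Zolotarev, sign(π_{29}) = (29|161) = +1.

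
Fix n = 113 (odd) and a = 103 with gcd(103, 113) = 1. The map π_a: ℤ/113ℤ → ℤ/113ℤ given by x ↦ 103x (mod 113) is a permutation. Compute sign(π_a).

Start at x=109: 109 → 40 → 52 → 45 → 2 → 93 → 87 → … (one orbit).
Cycle lengths of π_103 on ℤ/113ℤ: [112, 1]; 2 cycles in total.
With 2 cycles on 113 points, sign = (−1)^{113−2} = -1.

-1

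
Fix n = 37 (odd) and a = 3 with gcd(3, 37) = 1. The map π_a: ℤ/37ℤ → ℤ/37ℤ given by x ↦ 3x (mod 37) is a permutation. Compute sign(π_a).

+1

Trace 21: π^k(21) = [21, 26, 4, 12, 36, 34, 28] for k=0..6.
The orbit structure of x ↦ 3x mod 37: 3 orbits of sizes [18, 18, 1].
sign(π) = (−1)^{n − #cycles} = (−1)^{37−3} = (−1)^34 = +1.
(3|37)_J = +1 (Zolotarev's lemma cross-check).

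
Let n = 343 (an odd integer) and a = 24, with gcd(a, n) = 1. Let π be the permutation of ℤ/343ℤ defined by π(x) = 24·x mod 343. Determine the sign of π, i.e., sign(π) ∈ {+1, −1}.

Orbit of 208 under x↦24x: [208, 190, 101, 23, 209, 214, 334]… (length divides ord_343(24)).
4 cycles of lengths [294, 42, 6, 1].
With 4 cycles on 343 points, sign = (−1)^{343−4} = -1.
(24|343)_J = -1 (Zolotarev's lemma cross-check).

-1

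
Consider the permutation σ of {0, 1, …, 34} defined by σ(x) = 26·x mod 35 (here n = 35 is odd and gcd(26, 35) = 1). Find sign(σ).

Orbit of 31 under x↦26x: [31, 1, 26, 11, 6, 16]… (length divides ord_35(26)).
Decompose π into cycles: lengths [6, 6, 6, 6, 6, 1, 1, 1, 1, 1] (10 cycles, including the fixed point 0).
sign(π) = (−1)^{n − #cycles} = (−1)^{35−10} = (−1)^25 = -1.

-1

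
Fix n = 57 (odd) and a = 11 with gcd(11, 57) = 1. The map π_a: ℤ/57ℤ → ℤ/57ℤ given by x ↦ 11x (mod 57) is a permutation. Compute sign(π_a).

-1

Trace 11: π^k(11) = [11, 7, 20, 49, 26, 1] for k=0..5.
Decompose π into cycles: lengths [6, 6, 6, 6, 6, 6, 3, 3, 3, 3, 3, 3, 2, 1] (14 cycles, including the fixed point 0).
14 cycles on 57: each ℓ→(−1)^(ℓ−1), product (−1)^43 = -1.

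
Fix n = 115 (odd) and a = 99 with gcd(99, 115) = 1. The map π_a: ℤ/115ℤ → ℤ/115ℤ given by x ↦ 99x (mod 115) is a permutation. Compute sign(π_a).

-1

Orbit of 14 under x↦99x: [14, 6, 19, 41, 34, 31, 79]… (length divides ord_115(99)).
Cycle lengths of π_99 on ℤ/115ℤ: [22, 22, 22, 22, 22, 2, 2, 1]; 8 cycles in total.
With 8 cycles on 115 points, sign = (−1)^{115−8} = -1.
(99|115)_J = -1 (Zolotarev's lemma cross-check).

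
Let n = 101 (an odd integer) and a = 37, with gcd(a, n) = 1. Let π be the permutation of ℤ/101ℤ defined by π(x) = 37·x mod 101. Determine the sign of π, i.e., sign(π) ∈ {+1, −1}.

+1

Trace 16: π^k(16) = [16, 87, 88, 24, 80, 31, 36] for k=0..6.
The orbit structure of x ↦ 37x mod 101: 5 orbits of sizes [25, 25, 25, 25, 1].
n − c = 101 − 5 = 96; sign = (−1)^96 = +1.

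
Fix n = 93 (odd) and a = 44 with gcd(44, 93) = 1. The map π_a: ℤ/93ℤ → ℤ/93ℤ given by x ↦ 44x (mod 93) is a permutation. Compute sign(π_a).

+1

Orbit of 23 under x↦44x: [23, 82, 74, 1, 44, 76, 89]… (length divides ord_93(44)).
5 cycles of lengths [30, 30, 30, 2, 1].
sign(π) = (−1)^{n − #cycles} = (−1)^{93−5} = (−1)^88 = +1.
(44|93)_J = +1 (Zolotarev's lemma cross-check).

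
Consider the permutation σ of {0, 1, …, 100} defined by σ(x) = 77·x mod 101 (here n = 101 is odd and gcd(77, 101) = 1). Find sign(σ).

Start at x=100: 100 → 24 → 30 → 88 → 9 → 87 → 33 → … (one orbit).
Decompose π into cycles: lengths [50, 50, 1] (3 cycles, including the fixed point 0).
n − c = 101 − 3 = 98; sign = (−1)^98 = +1.
Zolotarev: (77|101) = +1, matching the cycle-count sign.

+1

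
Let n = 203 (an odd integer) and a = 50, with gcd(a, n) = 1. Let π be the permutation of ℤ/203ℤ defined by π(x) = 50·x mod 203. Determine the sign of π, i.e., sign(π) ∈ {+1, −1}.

Trace 197: π^k(197) = [197, 106, 22, 85, 190, 162, 183] for k=0..6.
Cycle type of π: 28×7 + 1×7; total 14 cycles.
With 14 cycles on 203 points, sign = (−1)^{203−14} = -1.
Via Zolotarev, sign(π_{50}) = (50|203) = -1.

-1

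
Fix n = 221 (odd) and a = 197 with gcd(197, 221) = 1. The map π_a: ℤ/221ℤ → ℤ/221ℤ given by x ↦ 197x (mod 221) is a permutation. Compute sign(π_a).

Orbit of 157 under x↦197x: [157, 210, 43, 73, 16, 58, 155]… (length divides ord_221(197)).
Decompose π into cycles: lengths [48, 48, 48, 48, 16, 12, 1] (7 cycles, including the fixed point 0).
n − c = 221 − 7 = 214; sign = (−1)^214 = +1.
Check: (197/221) = +1 by Zolotarev.

+1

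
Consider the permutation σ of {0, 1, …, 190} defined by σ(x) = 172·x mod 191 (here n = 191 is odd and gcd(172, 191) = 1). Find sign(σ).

Orbit of 154 under x↦172x: [154, 130, 13, 135, 109, 30, 3]… (length divides ord_191(172)).
The orbit structure of x ↦ 172x mod 191: 3 orbits of sizes [95, 95, 1].
With 3 cycles on 191 points, sign = (−1)^{191−3} = +1.

+1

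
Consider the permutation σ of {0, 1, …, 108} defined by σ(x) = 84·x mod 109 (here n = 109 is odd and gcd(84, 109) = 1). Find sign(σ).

Orbit of 26 under x↦84x: [26, 4, 9, 102, 66, 94, 48]… (length divides ord_109(84)).
Decompose π into cycles: lengths [54, 54, 1] (3 cycles, including the fixed point 0).
sign(π) = (−1)^{n − #cycles} = (−1)^{109−3} = (−1)^106 = +1.

+1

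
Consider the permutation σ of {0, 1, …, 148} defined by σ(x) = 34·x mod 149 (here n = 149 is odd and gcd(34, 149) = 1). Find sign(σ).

Orbit of 1 under x↦34x: [1, 34, 113, 117, 104, 109, 130]… (length divides ord_149(34)).
Cycle lengths of π_34 on ℤ/149ℤ: [148, 1]; 2 cycles in total.
n − c = 149 − 2 = 147; sign = (−1)^147 = -1.

-1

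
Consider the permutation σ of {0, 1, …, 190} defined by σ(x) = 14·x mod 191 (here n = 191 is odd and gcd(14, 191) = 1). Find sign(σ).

Trace 66: π^k(66) = [66, 160, 139, 36, 122, 180, 37] for k=0..6.
Cycle type of π: 38×5 + 1; total 6 cycles.
191 − 6 = 185 transpositions; sign(π) = (−1)^185 = -1.
Via Zolotarev, sign(π_{14}) = (14|191) = -1.

-1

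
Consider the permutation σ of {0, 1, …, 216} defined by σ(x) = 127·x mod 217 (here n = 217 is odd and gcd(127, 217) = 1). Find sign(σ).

Orbit of 36 under x↦127x: [36, 15, 169, 197, 64, 99, 204]… (length divides ord_217(127)).
Decompose π into cycles: lengths [30, 30, 30, 30, 30, 30, 30, 1, 1, 1, 1, 1, 1, 1] (14 cycles, including the fixed point 0).
sign(π) = (−1)^{n − #cycles} = (−1)^{217−14} = (−1)^203 = -1.
(127|217)_J = -1 (Zolotarev's lemma cross-check).

-1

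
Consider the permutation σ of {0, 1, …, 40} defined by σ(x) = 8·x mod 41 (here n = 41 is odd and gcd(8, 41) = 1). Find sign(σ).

Trace 40: π^k(40) = [40, 33, 18, 21, 4, 32, 10] for k=0..6.
Cycle type of π: 20×2 + 1; total 3 cycles.
With 3 cycles on 41 points, sign = (−1)^{41−3} = +1.

+1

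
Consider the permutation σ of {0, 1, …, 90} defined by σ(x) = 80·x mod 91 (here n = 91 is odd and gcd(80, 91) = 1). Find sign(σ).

Orbit of 30 under x↦80x: [30, 34, 81, 19, 64, 24, 9]… (length divides ord_91(80)).
π_80 has 9 disjoint cycles with lengths [12, 12, 12, 12, 12, 12, 12, 6, 1] on {0,…,90}.
With 9 cycles on 91 points, sign = (−1)^{91−9} = +1.
Zolotarev: (80|91) = +1, matching the cycle-count sign.

+1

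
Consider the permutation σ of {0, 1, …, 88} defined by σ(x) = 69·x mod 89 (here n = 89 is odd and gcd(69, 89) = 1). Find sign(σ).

+1

Trace 21: π^k(21) = [21, 25, 34, 32, 72, 73, 53] for k=0..6.
Decompose π into cycles: lengths [44, 44, 1] (3 cycles, including the fixed point 0).
Σ(ℓ_i−1) = 89−3 = 86; sign = (−1)^86 = +1.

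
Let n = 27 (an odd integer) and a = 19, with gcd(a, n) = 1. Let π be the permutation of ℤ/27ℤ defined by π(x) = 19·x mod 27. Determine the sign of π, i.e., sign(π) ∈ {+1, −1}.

+1

Trace 19: π^k(19) = [19, 10, 1] for k=0..2.
The orbit structure of x ↦ 19x mod 27: 15 orbits of sizes [3, 3, 3, 3, 3, 3, 1, 1, 1, 1, 1, 1, 1, 1, 1].
Σ(ℓ_i−1) = 27−15 = 12; sign = (−1)^12 = +1.
Check: (19/27) = +1 by Zolotarev.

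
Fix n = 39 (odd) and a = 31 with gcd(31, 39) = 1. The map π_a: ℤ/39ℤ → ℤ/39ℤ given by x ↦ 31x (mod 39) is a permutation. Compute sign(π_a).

-1

Start at x=31: 31 → 25 → 34 → 1 → 31 (one orbit).
Decompose π into cycles: lengths [4, 4, 4, 4, 4, 4, 4, 4, 4, 1, 1, 1] (12 cycles, including the fixed point 0).
39 − 12 = 27 transpositions; sign(π) = (−1)^27 = -1.
Zolotarev: (31|39) = -1, matching the cycle-count sign.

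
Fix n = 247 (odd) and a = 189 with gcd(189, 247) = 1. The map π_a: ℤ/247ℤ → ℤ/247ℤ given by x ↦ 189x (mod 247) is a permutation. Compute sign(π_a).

+1

Start at x=1: 1 → 189 → 153 → 18 → 191 → 37 → 77 → … (one orbit).
Decompose π into cycles: lengths [12, 12, 12, 12, 12, 12, 12, 12, 12, 12, 12, 12, 12, 12, 12, 12, 12, 12, 12, 2, 2, 2, 2, 2, 2, 2, 2, 2, 1] (29 cycles, including the fixed point 0).
n − c = 247 − 29 = 218; sign = (−1)^218 = +1.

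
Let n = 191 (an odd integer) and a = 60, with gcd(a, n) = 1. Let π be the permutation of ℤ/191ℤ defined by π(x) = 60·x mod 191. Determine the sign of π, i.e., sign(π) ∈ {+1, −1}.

+1

Start at x=100: 100 → 79 → 156 → 1 → 60 → 162 → 170 → … (one orbit).
The orbit structure of x ↦ 60x mod 191: 3 orbits of sizes [95, 95, 1].
3 cycles on 191: each ℓ→(−1)^(ℓ−1), product (−1)^188 = +1.
Check: (60/191) = +1 by Zolotarev.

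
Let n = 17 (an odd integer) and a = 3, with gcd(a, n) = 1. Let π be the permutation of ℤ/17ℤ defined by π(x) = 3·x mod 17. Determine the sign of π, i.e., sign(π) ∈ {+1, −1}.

-1

Start at x=8: 8 → 7 → 4 → 12 → 2 → 6 → 1 → … (one orbit).
Decompose π into cycles: lengths [16, 1] (2 cycles, including the fixed point 0).
Σ(ℓ_i−1) = 17−2 = 15; sign = (−1)^15 = -1.
(3|17)_J = -1 (Zolotarev's lemma cross-check).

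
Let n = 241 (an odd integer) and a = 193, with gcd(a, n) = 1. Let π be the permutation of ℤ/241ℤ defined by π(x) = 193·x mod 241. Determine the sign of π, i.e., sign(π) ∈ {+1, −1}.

Start at x=193: 193 → 135 → 27 → 150 → 30 → 6 → 194 → … (one orbit).
Cycle type of π: 40×6 + 1; total 7 cycles.
Σ(ℓ_i−1) = 241−7 = 234; sign = (−1)^234 = +1.
(193|241)_J = +1 (Zolotarev's lemma cross-check).

+1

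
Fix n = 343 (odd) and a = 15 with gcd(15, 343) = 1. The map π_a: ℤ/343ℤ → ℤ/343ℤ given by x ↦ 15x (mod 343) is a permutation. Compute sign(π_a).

Orbit of 148 under x↦15x: [148, 162, 29, 92, 8, 120, 85]… (length divides ord_343(15)).
Cycle lengths of π_15 on ℤ/343ℤ: [49, 49, 49, 49, 49, 49, 7, 7, 7, 7, 7, 7, 1, 1, 1, 1, 1, 1, 1]; 19 cycles in total.
n − c = 343 − 19 = 324; sign = (−1)^324 = +1.

+1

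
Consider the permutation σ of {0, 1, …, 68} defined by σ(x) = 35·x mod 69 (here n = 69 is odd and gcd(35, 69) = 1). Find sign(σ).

-1

Trace 4: π^k(4) = [4, 2, 1, 35, 52, 26, 13] for k=0..6.
Cycle lengths of π_35 on ℤ/69ℤ: [22, 22, 11, 11, 2, 1]; 6 cycles in total.
With 6 cycles on 69 points, sign = (−1)^{69−6} = -1.
Via Zolotarev, sign(π_{35}) = (35|69) = -1.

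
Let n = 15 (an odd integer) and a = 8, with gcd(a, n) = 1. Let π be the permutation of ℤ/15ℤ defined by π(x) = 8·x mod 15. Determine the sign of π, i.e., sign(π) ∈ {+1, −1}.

Start at x=8: 8 → 4 → 2 → 1 → 8 (one orbit).
Decompose π into cycles: lengths [4, 4, 4, 2, 1] (5 cycles, including the fixed point 0).
sign(π) = (−1)^{n − #cycles} = (−1)^{15−5} = (−1)^10 = +1.
Check: (8/15) = +1 by Zolotarev.

+1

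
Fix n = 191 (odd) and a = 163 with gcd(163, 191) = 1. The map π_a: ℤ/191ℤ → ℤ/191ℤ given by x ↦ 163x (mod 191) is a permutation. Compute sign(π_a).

+1

Trace 154: π^k(154) = [154, 81, 24, 92, 98, 121, 50] for k=0..6.
π_163 has 3 disjoint cycles with lengths [95, 95, 1] on {0,…,190}.
191 − 3 = 188 transpositions; sign(π) = (−1)^188 = +1.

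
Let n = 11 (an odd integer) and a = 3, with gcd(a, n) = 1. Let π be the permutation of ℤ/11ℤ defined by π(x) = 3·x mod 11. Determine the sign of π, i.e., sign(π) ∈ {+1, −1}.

+1

Start at x=9: 9 → 5 → 4 → 1 → 3 → 9 (one orbit).
Decompose π into cycles: lengths [5, 5, 1] (3 cycles, including the fixed point 0).
n − c = 11 − 3 = 8; sign = (−1)^8 = +1.
(3|11)_J = +1 (Zolotarev's lemma cross-check).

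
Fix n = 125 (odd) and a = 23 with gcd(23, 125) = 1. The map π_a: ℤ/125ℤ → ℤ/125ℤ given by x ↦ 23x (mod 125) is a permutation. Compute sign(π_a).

-1

Start at x=43: 43 → 114 → 122 → 56 → 38 → 124 → 102 → … (one orbit).
4 cycles of lengths [100, 20, 4, 1].
125 − 4 = 121 transpositions; sign(π) = (−1)^121 = -1.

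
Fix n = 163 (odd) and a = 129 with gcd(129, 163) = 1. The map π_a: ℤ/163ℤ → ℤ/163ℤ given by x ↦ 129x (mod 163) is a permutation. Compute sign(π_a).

-1

Start at x=142: 142 → 62 → 11 → 115 → 2 → 95 → 30 → … (one orbit).
Cycle type of π: 162 + 1; total 2 cycles.
2 cycles on 163: each ℓ→(−1)^(ℓ−1), product (−1)^161 = -1.
(129|163)_J = -1 (Zolotarev's lemma cross-check).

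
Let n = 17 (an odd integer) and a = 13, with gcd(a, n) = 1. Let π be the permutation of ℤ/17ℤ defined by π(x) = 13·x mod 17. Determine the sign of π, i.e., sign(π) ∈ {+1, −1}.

Start at x=1: 1 → 13 → 16 → 4 → 1 (one orbit).
Cycle lengths of π_13 on ℤ/17ℤ: [4, 4, 4, 4, 1]; 5 cycles in total.
n − c = 17 − 5 = 12; sign = (−1)^12 = +1.
The Jacobi symbol (13|17) = +1 (Zolotarev) agrees.

+1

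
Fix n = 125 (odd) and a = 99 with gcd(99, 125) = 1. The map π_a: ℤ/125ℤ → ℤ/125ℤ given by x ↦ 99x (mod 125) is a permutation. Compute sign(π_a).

+1

Start at x=101: 101 → 124 → 26 → 74 → 76 → 24 → 1 → … (one orbit).
π_99 has 23 disjoint cycles with lengths [10, 10, 10, 10, 10, 10, 10, 10, 10, 10, 2, 2, 2, 2, 2, 2, 2, 2, 2, 2, 2, 2, 1] on {0,…,124}.
With 23 cycles on 125 points, sign = (−1)^{125−23} = +1.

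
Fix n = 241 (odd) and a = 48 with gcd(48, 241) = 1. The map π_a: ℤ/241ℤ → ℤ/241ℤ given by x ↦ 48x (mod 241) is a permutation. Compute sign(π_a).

+1

Start at x=135: 135 → 214 → 150 → 211 → 6 → 47 → 87 → … (one orbit).
Cycle type of π: 40×6 + 1; total 7 cycles.
Σ(ℓ_i−1) = 241−7 = 234; sign = (−1)^234 = +1.
Via Zolotarev, sign(π_{48}) = (48|241) = +1.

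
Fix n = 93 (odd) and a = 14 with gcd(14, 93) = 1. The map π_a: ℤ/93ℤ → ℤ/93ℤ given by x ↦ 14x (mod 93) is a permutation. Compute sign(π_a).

-1

Start at x=47: 47 → 7 → 5 → 70 → 50 → 49 → 35 → … (one orbit).
6 cycles of lengths [30, 30, 15, 15, 2, 1].
n − c = 93 − 6 = 87; sign = (−1)^87 = -1.
Zolotarev: (14|93) = -1, matching the cycle-count sign.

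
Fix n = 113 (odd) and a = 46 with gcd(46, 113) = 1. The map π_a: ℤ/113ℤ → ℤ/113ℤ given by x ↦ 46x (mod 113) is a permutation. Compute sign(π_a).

-1

Orbit of 37 under x↦46x: [37, 7, 96, 9, 75, 60, 48]… (length divides ord_113(46)).
2 cycles of lengths [112, 1].
Σ(ℓ_i−1) = 113−2 = 111; sign = (−1)^111 = -1.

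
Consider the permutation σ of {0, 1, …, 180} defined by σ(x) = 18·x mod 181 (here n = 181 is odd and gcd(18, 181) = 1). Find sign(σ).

-1

Start at x=100: 100 → 171 → 1 → 18 → 143 → 40 → 177 → … (one orbit).
Cycle lengths of π_18 on ℤ/181ℤ: [180, 1]; 2 cycles in total.
181 − 2 = 179 transpositions; sign(π) = (−1)^179 = -1.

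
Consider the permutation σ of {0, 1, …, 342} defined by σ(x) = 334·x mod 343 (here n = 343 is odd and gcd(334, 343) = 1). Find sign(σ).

Trace 143: π^k(143) = [143, 85, 264, 25, 118, 310, 297] for k=0..6.
The orbit structure of x ↦ 334x mod 343: 4 orbits of sizes [294, 42, 6, 1].
sign(π) = (−1)^{n − #cycles} = (−1)^{343−4} = (−1)^339 = -1.
Check: (334/343) = -1 by Zolotarev.

-1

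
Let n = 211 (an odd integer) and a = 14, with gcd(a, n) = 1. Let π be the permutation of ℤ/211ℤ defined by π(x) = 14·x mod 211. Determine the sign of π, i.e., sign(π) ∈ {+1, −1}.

Trace 196: π^k(196) = [196, 1, 14] for k=0..2.
Cycle lengths of π_14 on ℤ/211ℤ: [3, 3, 3, 3, 3, 3, 3, 3, 3, 3, 3, 3, 3, 3, 3, 3, 3, 3, 3, 3, 3, 3, 3, 3, 3, 3, 3, 3, 3, 3, 3, 3, 3, 3, 3, 3, 3, 3, 3, 3, 3, 3, 3, 3, 3, 3, 3, 3, 3, 3, 3, 3, 3, 3, 3, 3, 3, 3, 3, 3, 3, 3, 3, 3, 3, 3, 3, 3, 3, 3, 1]; 71 cycles in total.
211 − 71 = 140 transpositions; sign(π) = (−1)^140 = +1.
Via Zolotarev, sign(π_{14}) = (14|211) = +1.

+1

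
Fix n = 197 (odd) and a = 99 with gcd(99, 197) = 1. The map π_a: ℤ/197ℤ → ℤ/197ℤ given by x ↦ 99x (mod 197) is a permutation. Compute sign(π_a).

Trace 90: π^k(90) = [90, 45, 121, 159, 178, 89, 143] for k=0..6.
The orbit structure of x ↦ 99x mod 197: 2 orbits of sizes [196, 1].
2 cycles on 197: each ℓ→(−1)^(ℓ−1), product (−1)^195 = -1.

-1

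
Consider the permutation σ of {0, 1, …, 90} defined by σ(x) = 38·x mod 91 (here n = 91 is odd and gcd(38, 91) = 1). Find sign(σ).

Trace 12: π^k(12) = [12, 1, 38, 79, 90, 53] for k=0..5.
Cycle type of π: 6×13 + 2×6 + 1; total 20 cycles.
91 − 20 = 71 transpositions; sign(π) = (−1)^71 = -1.

-1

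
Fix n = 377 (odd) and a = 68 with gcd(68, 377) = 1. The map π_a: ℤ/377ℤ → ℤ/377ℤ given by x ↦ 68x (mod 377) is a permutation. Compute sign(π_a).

Start at x=235: 235 → 146 → 126 → 274 → 159 → 256 → 66 → … (one orbit).
Cycle type of π: 84×4 + 28 + 3×4 + 1; total 10 cycles.
377 − 10 = 367 transpositions; sign(π) = (−1)^367 = -1.
The Jacobi symbol (68|377) = -1 (Zolotarev) agrees.

-1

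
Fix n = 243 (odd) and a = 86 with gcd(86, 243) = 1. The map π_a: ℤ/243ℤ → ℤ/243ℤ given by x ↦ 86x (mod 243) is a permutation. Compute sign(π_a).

Trace 196: π^k(196) = [196, 89, 121, 200, 190, 59, 214] for k=0..6.
π_86 has 6 disjoint cycles with lengths [162, 54, 18, 6, 2, 1] on {0,…,242}.
Σ(ℓ_i−1) = 243−6 = 237; sign = (−1)^237 = -1.
Zolotarev: (86|243) = -1, matching the cycle-count sign.

-1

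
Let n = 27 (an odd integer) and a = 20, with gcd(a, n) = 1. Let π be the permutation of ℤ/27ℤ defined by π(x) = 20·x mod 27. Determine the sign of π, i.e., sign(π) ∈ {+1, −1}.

Orbit of 2 under x↦20x: [2, 13, 17, 16, 23, 1, 20]… (length divides ord_27(20)).
Cycle lengths of π_20 on ℤ/27ℤ: [18, 6, 2, 1]; 4 cycles in total.
sign(π) = (−1)^{n − #cycles} = (−1)^{27−4} = (−1)^23 = -1.
Check: (20/27) = -1 by Zolotarev.

-1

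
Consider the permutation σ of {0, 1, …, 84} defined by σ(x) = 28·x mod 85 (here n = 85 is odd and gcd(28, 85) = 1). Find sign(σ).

+1

Start at x=28: 28 → 19 → 22 → 21 → 78 → 59 → 37 → … (one orbit).
The orbit structure of x ↦ 28x mod 85: 7 orbits of sizes [16, 16, 16, 16, 16, 4, 1].
7 cycles on 85: each ℓ→(−1)^(ℓ−1), product (−1)^78 = +1.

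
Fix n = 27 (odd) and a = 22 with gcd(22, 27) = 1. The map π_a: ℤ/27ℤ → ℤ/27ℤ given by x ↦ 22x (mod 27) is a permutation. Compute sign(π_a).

Trace 22: π^k(22) = [22, 25, 10, 4, 7, 19, 13] for k=0..6.
7 cycles of lengths [9, 9, 3, 3, 1, 1, 1].
Σ(ℓ_i−1) = 27−7 = 20; sign = (−1)^20 = +1.
Zolotarev: (22|27) = +1, matching the cycle-count sign.

+1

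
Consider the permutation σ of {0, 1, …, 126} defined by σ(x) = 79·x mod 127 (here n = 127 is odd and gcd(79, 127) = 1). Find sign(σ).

+1

Start at x=74: 74 → 4 → 62 → 72 → 100 → 26 → 22 → … (one orbit).
Cycle type of π: 63×2 + 1; total 3 cycles.
sign(π) = (−1)^{n − #cycles} = (−1)^{127−3} = (−1)^124 = +1.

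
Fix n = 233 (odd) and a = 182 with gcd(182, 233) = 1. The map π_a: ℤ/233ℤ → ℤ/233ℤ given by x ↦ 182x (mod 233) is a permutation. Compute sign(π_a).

+1

Trace 51: π^k(51) = [51, 195, 74, 187, 16, 116, 142] for k=0..6.
5 cycles of lengths [58, 58, 58, 58, 1].
With 5 cycles on 233 points, sign = (−1)^{233−5} = +1.
Via Zolotarev, sign(π_{182}) = (182|233) = +1.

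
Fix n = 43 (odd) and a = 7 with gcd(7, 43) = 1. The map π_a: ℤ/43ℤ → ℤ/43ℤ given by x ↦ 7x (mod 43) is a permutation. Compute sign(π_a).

-1

Start at x=6: 6 → 42 → 36 → 37 → 1 → 7 → 6 (one orbit).
Decompose π into cycles: lengths [6, 6, 6, 6, 6, 6, 6, 1] (8 cycles, including the fixed point 0).
43 − 8 = 35 transpositions; sign(π) = (−1)^35 = -1.
The Jacobi symbol (7|43) = -1 (Zolotarev) agrees.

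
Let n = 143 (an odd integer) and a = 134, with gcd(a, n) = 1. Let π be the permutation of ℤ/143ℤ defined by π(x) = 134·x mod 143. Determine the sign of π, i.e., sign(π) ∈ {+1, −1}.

Start at x=95: 95 → 3 → 116 → 100 → 101 → 92 → 30 → … (one orbit).
Cycle lengths of π_134 on ℤ/143ℤ: [30, 30, 30, 30, 10, 6, 6, 1]; 8 cycles in total.
Σ(ℓ_i−1) = 143−8 = 135; sign = (−1)^135 = -1.

-1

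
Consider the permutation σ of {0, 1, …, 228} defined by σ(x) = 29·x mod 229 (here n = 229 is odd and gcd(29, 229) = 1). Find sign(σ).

-1

Start at x=33: 33 → 41 → 44 → 131 → 135 → 22 → 180 → … (one orbit).
π_29 has 2 disjoint cycles with lengths [228, 1] on {0,…,228}.
With 2 cycles on 229 points, sign = (−1)^{229−2} = -1.
Check: (29/229) = -1 by Zolotarev.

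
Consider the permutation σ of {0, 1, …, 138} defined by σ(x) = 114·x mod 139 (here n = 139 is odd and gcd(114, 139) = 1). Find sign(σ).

Start at x=83: 83 → 10 → 28 → 134 → 125 → 72 → 7 → … (one orbit).
2 cycles of lengths [138, 1].
139 − 2 = 137 transpositions; sign(π) = (−1)^137 = -1.
(114|139)_J = -1 (Zolotarev's lemma cross-check).

-1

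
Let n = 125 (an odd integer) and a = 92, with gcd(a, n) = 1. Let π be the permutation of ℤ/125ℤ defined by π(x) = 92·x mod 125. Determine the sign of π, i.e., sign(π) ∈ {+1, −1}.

-1

Trace 57: π^k(57) = [57, 119, 73, 91, 122, 99, 108] for k=0..6.
π_92 has 4 disjoint cycles with lengths [100, 20, 4, 1] on {0,…,124}.
n − c = 125 − 4 = 121; sign = (−1)^121 = -1.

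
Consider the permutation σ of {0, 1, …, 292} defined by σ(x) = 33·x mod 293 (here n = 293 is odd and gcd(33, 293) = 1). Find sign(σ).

Trace 1: π^k(1) = [1, 33, 210, 191, 150, 262, 149] for k=0..6.
The orbit structure of x ↦ 33x mod 293: 5 orbits of sizes [73, 73, 73, 73, 1].
Σ(ℓ_i−1) = 293−5 = 288; sign = (−1)^288 = +1.

+1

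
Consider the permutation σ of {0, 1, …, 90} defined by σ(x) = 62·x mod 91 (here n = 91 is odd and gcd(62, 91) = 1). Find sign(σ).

-1

Trace 22: π^k(22) = [22, 90, 29, 69, 1, 62] for k=0..5.
Cycle type of π: 6×14 + 2×3 + 1; total 18 cycles.
sign(π) = (−1)^{n − #cycles} = (−1)^{91−18} = (−1)^73 = -1.
Via Zolotarev, sign(π_{62}) = (62|91) = -1.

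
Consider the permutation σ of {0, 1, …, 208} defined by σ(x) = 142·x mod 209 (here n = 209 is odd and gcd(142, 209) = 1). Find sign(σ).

-1

Start at x=23: 23 → 131 → 1 → 142 → 100 → 197 → 177 → … (one orbit).
Cycle type of π: 18×10 + 9×2 + 2×5 + 1; total 18 cycles.
sign(π) = (−1)^{n − #cycles} = (−1)^{209−18} = (−1)^191 = -1.
Via Zolotarev, sign(π_{142}) = (142|209) = -1.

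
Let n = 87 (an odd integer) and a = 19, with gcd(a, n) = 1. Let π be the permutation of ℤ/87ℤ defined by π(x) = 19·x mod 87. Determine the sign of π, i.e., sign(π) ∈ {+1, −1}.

-1

Trace 31: π^k(31) = [31, 67, 55, 1, 19, 13, 73] for k=0..6.
6 cycles of lengths [28, 28, 28, 1, 1, 1].
6 cycles on 87: each ℓ→(−1)^(ℓ−1), product (−1)^81 = -1.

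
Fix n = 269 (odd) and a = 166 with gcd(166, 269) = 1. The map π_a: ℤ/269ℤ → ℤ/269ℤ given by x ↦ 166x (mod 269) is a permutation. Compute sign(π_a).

Orbit of 131 under x↦166x: [131, 226, 125, 37, 224, 62, 70]… (length divides ord_269(166)).
5 cycles of lengths [67, 67, 67, 67, 1].
Σ(ℓ_i−1) = 269−5 = 264; sign = (−1)^264 = +1.
Check: (166/269) = +1 by Zolotarev.

+1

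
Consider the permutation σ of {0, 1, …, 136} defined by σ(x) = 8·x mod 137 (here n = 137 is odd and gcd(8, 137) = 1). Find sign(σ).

+1

Trace 11: π^k(11) = [11, 88, 19, 15, 120, 1, 8] for k=0..6.
3 cycles of lengths [68, 68, 1].
3 cycles on 137: each ℓ→(−1)^(ℓ−1), product (−1)^134 = +1.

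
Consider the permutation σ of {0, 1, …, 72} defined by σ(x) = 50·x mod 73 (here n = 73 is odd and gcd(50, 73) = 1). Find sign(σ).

+1

Start at x=2: 2 → 27 → 36 → 48 → 64 → 61 → 57 → … (one orbit).
Decompose π into cycles: lengths [36, 36, 1] (3 cycles, including the fixed point 0).
Σ(ℓ_i−1) = 73−3 = 70; sign = (−1)^70 = +1.
(50|73)_J = +1 (Zolotarev's lemma cross-check).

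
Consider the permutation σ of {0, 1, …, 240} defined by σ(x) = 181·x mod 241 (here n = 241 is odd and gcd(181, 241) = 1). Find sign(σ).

+1

Start at x=60: 60 → 15 → 64 → 16 → 4 → 1 → 181 → … (one orbit).
π_181 has 21 disjoint cycles with lengths [12, 12, 12, 12, 12, 12, 12, 12, 12, 12, 12, 12, 12, 12, 12, 12, 12, 12, 12, 12, 1] on {0,…,240}.
n − c = 241 − 21 = 220; sign = (−1)^220 = +1.
Check: (181/241) = +1 by Zolotarev.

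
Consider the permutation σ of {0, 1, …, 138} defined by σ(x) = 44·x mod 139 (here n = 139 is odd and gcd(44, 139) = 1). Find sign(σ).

Trace 45: π^k(45) = [45, 34, 106, 77, 52, 64, 36] for k=0..6.
Cycle lengths of π_44 on ℤ/139ℤ: [23, 23, 23, 23, 23, 23, 1]; 7 cycles in total.
7 cycles on 139: each ℓ→(−1)^(ℓ−1), product (−1)^132 = +1.
(44|139)_J = +1 (Zolotarev's lemma cross-check).

+1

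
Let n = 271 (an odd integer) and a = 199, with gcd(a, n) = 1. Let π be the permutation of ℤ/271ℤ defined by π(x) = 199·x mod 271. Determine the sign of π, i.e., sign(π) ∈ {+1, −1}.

Start at x=236: 236 → 81 → 130 → 125 → 214 → 39 → 173 → … (one orbit).
Cycle type of π: 90×3 + 1; total 4 cycles.
With 4 cycles on 271 points, sign = (−1)^{271−4} = -1.
Via Zolotarev, sign(π_{199}) = (199|271) = -1.

-1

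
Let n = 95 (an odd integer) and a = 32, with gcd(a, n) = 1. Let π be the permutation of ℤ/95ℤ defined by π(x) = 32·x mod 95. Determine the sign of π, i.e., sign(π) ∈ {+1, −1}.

+1

Orbit of 39 under x↦32x: [39, 13, 36, 12, 4, 33, 11]… (length divides ord_95(32)).
5 cycles of lengths [36, 36, 18, 4, 1].
95 − 5 = 90 transpositions; sign(π) = (−1)^90 = +1.
Zolotarev: (32|95) = +1, matching the cycle-count sign.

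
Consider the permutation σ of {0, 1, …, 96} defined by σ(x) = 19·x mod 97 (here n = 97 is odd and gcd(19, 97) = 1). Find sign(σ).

-1

Start at x=55: 55 → 75 → 67 → 12 → 34 → 64 → 52 → … (one orbit).
The orbit structure of x ↦ 19x mod 97: 4 orbits of sizes [32, 32, 32, 1].
sign(π) = (−1)^{n − #cycles} = (−1)^{97−4} = (−1)^93 = -1.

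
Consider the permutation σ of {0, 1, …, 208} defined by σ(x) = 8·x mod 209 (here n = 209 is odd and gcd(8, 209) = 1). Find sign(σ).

Trace 50: π^k(50) = [50, 191, 65, 102, 189, 49, 183] for k=0..6.
11 cycles of lengths [30, 30, 30, 30, 30, 30, 10, 6, 6, 6, 1].
sign(π) = (−1)^{n − #cycles} = (−1)^{209−11} = (−1)^198 = +1.

+1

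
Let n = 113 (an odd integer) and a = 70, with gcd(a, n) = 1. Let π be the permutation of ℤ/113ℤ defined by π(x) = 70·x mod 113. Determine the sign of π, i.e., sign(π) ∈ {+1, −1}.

-1

Trace 73: π^k(73) = [73, 25, 55, 8, 108, 102, 21] for k=0..6.
Cycle lengths of π_70 on ℤ/113ℤ: [112, 1]; 2 cycles in total.
n − c = 113 − 2 = 111; sign = (−1)^111 = -1.
Zolotarev: (70|113) = -1, matching the cycle-count sign.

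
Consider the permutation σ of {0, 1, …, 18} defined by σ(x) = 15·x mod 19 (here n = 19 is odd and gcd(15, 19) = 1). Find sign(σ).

Trace 4: π^k(4) = [4, 3, 7, 10, 17, 8, 6] for k=0..6.
2 cycles of lengths [18, 1].
sign(π) = (−1)^{n − #cycles} = (−1)^{19−2} = (−1)^17 = -1.
Zolotarev: (15|19) = -1, matching the cycle-count sign.

-1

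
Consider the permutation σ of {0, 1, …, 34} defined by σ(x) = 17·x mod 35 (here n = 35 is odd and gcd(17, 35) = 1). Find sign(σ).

Trace 9: π^k(9) = [9, 13, 11, 12, 29, 3, 16] for k=0..6.
The orbit structure of x ↦ 17x mod 35: 5 orbits of sizes [12, 12, 6, 4, 1].
sign(π) = (−1)^{n − #cycles} = (−1)^{35−5} = (−1)^30 = +1.
Via Zolotarev, sign(π_{17}) = (17|35) = +1.

+1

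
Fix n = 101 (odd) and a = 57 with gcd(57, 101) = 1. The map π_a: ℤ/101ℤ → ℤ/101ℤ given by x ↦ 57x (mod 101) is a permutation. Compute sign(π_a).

Start at x=1: 1 → 57 → 17 → 60 → 87 → 10 → 65 → … (one orbit).
Cycle type of π: 20×5 + 1; total 6 cycles.
101 − 6 = 95 transpositions; sign(π) = (−1)^95 = -1.
Via Zolotarev, sign(π_{57}) = (57|101) = -1.

-1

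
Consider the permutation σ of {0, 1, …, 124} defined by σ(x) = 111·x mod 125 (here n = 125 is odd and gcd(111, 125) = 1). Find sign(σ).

Start at x=61: 61 → 21 → 81 → 116 → 1 → 111 → 71 → … (one orbit).
π_111 has 13 disjoint cycles with lengths [25, 25, 25, 25, 5, 5, 5, 5, 1, 1, 1, 1, 1] on {0,…,124}.
Σ(ℓ_i−1) = 125−13 = 112; sign = (−1)^112 = +1.
The Jacobi symbol (111|125) = +1 (Zolotarev) agrees.

+1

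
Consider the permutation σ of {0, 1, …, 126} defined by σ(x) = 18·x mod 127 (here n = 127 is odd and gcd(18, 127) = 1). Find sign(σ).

+1

Trace 50: π^k(50) = [50, 11, 71, 8, 17, 52, 47] for k=0..6.
3 cycles of lengths [63, 63, 1].
n − c = 127 − 3 = 124; sign = (−1)^124 = +1.
(18|127)_J = +1 (Zolotarev's lemma cross-check).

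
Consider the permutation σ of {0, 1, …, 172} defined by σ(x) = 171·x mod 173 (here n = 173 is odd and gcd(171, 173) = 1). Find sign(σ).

Trace 119: π^k(119) = [119, 108, 130, 86, 1, 171, 4] for k=0..6.
Cycle type of π: 172 + 1; total 2 cycles.
173 − 2 = 171 transpositions; sign(π) = (−1)^171 = -1.
Check: (171/173) = -1 by Zolotarev.

-1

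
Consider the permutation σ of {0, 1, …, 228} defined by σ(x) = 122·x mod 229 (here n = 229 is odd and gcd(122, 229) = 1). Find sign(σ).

Start at x=107: 107 → 1 → 122 → 228 → 107 (one orbit).
58 cycles of lengths [4, 4, 4, 4, 4, 4, 4, 4, 4, 4, 4, 4, 4, 4, 4, 4, 4, 4, 4, 4, 4, 4, 4, 4, 4, 4, 4, 4, 4, 4, 4, 4, 4, 4, 4, 4, 4, 4, 4, 4, 4, 4, 4, 4, 4, 4, 4, 4, 4, 4, 4, 4, 4, 4, 4, 4, 4, 1].
n − c = 229 − 58 = 171; sign = (−1)^171 = -1.
Via Zolotarev, sign(π_{122}) = (122|229) = -1.

-1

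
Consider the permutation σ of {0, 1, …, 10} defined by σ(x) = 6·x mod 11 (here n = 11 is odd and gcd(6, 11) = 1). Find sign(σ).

-1

Trace 6: π^k(6) = [6, 3, 7, 9, 10, 5, 8] for k=0..6.
Cycle type of π: 10 + 1; total 2 cycles.
Σ(ℓ_i−1) = 11−2 = 9; sign = (−1)^9 = -1.
Via Zolotarev, sign(π_{6}) = (6|11) = -1.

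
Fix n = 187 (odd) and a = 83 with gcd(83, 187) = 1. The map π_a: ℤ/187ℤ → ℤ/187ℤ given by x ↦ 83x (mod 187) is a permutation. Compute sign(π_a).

-1

Orbit of 117 under x↦83x: [117, 174, 43, 16, 19, 81, 178]… (length divides ord_187(83)).
Decompose π into cycles: lengths [40, 40, 40, 40, 10, 8, 8, 1] (8 cycles, including the fixed point 0).
With 8 cycles on 187 points, sign = (−1)^{187−8} = -1.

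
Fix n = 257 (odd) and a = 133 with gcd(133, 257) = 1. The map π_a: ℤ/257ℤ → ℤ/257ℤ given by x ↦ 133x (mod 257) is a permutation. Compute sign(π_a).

Start at x=60: 60 → 13 → 187 → 199 → 253 → 239 → 176 → … (one orbit).
π_133 has 3 disjoint cycles with lengths [128, 128, 1] on {0,…,256}.
3 cycles on 257: each ℓ→(−1)^(ℓ−1), product (−1)^254 = +1.

+1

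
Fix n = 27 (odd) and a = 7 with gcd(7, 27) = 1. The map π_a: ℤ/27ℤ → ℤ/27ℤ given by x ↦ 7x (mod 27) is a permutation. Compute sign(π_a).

Trace 22: π^k(22) = [22, 19, 25, 13, 10, 16, 4] for k=0..6.
Cycle lengths of π_7 on ℤ/27ℤ: [9, 9, 3, 3, 1, 1, 1]; 7 cycles in total.
With 7 cycles on 27 points, sign = (−1)^{27−7} = +1.

+1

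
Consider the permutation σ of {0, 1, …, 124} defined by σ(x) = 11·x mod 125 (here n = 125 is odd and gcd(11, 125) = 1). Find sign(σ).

+1

Orbit of 1 under x↦11x: [1, 11, 121, 81, 16, 51, 61]… (length divides ord_125(11)).
The orbit structure of x ↦ 11x mod 125: 13 orbits of sizes [25, 25, 25, 25, 5, 5, 5, 5, 1, 1, 1, 1, 1].
With 13 cycles on 125 points, sign = (−1)^{125−13} = +1.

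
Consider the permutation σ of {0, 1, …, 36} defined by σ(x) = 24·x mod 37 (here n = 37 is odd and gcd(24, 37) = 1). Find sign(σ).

Start at x=6: 6 → 33 → 15 → 27 → 19 → 12 → 29 → … (one orbit).
2 cycles of lengths [36, 1].
With 2 cycles on 37 points, sign = (−1)^{37−2} = -1.
Via Zolotarev, sign(π_{24}) = (24|37) = -1.

-1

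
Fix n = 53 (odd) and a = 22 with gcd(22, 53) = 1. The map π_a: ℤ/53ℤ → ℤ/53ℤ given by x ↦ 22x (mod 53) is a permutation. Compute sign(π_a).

Start at x=35: 35 → 28 → 33 → 37 → 19 → 47 → 27 → … (one orbit).
The orbit structure of x ↦ 22x mod 53: 2 orbits of sizes [52, 1].
n − c = 53 − 2 = 51; sign = (−1)^51 = -1.
The Jacobi symbol (22|53) = -1 (Zolotarev) agrees.

-1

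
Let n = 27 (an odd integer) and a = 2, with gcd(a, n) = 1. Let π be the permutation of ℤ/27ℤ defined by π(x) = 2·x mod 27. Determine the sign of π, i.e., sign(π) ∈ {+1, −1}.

-1

Start at x=5: 5 → 10 → 20 → 13 → 26 → 25 → 23 → … (one orbit).
Cycle lengths of π_2 on ℤ/27ℤ: [18, 6, 2, 1]; 4 cycles in total.
n − c = 27 − 4 = 23; sign = (−1)^23 = -1.
Zolotarev: (2|27) = -1, matching the cycle-count sign.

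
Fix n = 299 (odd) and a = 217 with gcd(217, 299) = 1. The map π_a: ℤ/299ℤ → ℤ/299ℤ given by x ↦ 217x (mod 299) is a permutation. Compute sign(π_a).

Orbit of 146 under x↦217x: [146, 287, 87, 42, 144, 152, 94]… (length divides ord_299(217)).
The orbit structure of x ↦ 217x mod 299: 10 orbits of sizes [66, 66, 66, 66, 22, 3, 3, 3, 3, 1].
n − c = 299 − 10 = 289; sign = (−1)^289 = -1.

-1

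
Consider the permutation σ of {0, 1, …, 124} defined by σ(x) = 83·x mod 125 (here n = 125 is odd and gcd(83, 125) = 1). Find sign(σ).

Trace 47: π^k(47) = [47, 26, 33, 114, 87, 96, 93] for k=0..6.
The orbit structure of x ↦ 83x mod 125: 4 orbits of sizes [100, 20, 4, 1].
n − c = 125 − 4 = 121; sign = (−1)^121 = -1.

-1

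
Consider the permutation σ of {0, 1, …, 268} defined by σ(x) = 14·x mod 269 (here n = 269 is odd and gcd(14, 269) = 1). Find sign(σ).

Start at x=260: 260 → 143 → 119 → 52 → 190 → 239 → 118 → … (one orbit).
Cycle type of π: 67×4 + 1; total 5 cycles.
5 cycles on 269: each ℓ→(−1)^(ℓ−1), product (−1)^264 = +1.
Zolotarev: (14|269) = +1, matching the cycle-count sign.

+1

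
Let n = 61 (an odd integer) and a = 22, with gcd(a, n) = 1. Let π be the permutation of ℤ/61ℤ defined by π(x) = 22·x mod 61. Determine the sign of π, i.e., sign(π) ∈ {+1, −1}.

+1

Start at x=13: 13 → 42 → 9 → 15 → 25 → 1 → 22 → … (one orbit).
Decompose π into cycles: lengths [15, 15, 15, 15, 1] (5 cycles, including the fixed point 0).
n − c = 61 − 5 = 56; sign = (−1)^56 = +1.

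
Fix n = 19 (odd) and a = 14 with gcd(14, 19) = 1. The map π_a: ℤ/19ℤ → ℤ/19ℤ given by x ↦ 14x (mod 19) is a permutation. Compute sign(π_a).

-1

Trace 18: π^k(18) = [18, 5, 13, 11, 2, 9, 12] for k=0..6.
Decompose π into cycles: lengths [18, 1] (2 cycles, including the fixed point 0).
n − c = 19 − 2 = 17; sign = (−1)^17 = -1.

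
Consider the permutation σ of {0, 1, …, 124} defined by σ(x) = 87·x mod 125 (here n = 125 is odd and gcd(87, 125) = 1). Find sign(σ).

Orbit of 123 under x↦87x: [123, 76, 112, 119, 103, 86, 107]… (length divides ord_125(87)).
The orbit structure of x ↦ 87x mod 125: 4 orbits of sizes [100, 20, 4, 1].
sign(π) = (−1)^{n − #cycles} = (−1)^{125−4} = (−1)^121 = -1.

-1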